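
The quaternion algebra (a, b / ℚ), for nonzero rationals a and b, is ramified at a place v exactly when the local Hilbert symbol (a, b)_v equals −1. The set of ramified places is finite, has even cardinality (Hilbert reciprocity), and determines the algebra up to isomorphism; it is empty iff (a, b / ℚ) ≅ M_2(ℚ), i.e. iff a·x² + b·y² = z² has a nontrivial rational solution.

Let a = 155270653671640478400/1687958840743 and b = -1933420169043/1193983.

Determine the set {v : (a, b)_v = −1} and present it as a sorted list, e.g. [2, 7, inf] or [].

Mod squares: a ≡ 77, b ≡ -21. Check v ∈ {∞, 2, 3, 5, 7, 11, 13, 17, 29, 41, 53, 59}.
v=13: a=13^2·(≡9), b=13^0·(≡6) mod 13; (9|13)=+1, (6|13)=-1; (−1)^{2·0·6}·(+1)^0·(-1)^2 = +1.
v=7: a=7^-3·(≡1), b=7^-3·(≡4) mod 7; (1|7)=+1, (4|7)=+1; (−1)^{-3·-3·3}·(+1)^-3·(+1)^-3 = -1.
v=2: v_2(a)=6, v_2(b)=0; units ≡ 5, 3 (mod 8); ε·ε+αω+βω = 0·1+6·1+0·1 ≡ 0  ⇒  (a,b)_2 = +1.
v=41: a=41^-2·(≡10), b=41^0·(≡4) mod 41; (10|41)=+1, (4|41)=+1; (−1)^{-2·0·20}·(+1)^0·(+1)^-2 = +1.
v=53: a=53^2·(≡52), b=53^2·(≡45) mod 53; (52|53)=+1, (45|53)=-1; (−1)^{2·2·26}·(+1)^2·(-1)^2 = +1.
v=11: a=11^3·(≡7), b=11^2·(≡4) mod 11; (7|11)=-1, (4|11)=+1; (−1)^{3·2·5}·(-1)^2·(+1)^3 = +1.
v=59: a=59^-2·(≡23), b=59^-2·(≡14) mod 59; (23|59)=-1, (14|59)=-1; (−1)^{-2·-2·29}·(-1)^-2·(-1)^-2 = +1.
v=∞: 77 > 0 and -21 < 0  ⇒  (a,b)_∞ = +1.
v=17: a=17^2·(≡2), b=17^2·(≡15) mod 17; (2|17)=+1, (15|17)=+1; (−1)^{2·2·8}·(+1)^2·(+1)^2 = +1.
v=5: a=5^2·(≡2), b=5^0·(≡4) mod 5; (2|5)=-1, (4|5)=+1; (−1)^{2·0·2}·(-1)^0·(+1)^2 = +1.
v=3: a=3^12·(≡2), b=3^9·(≡2) mod 3; (2|3)=-1, (2|3)=-1; (−1)^{12·9·1}·(-1)^9·(-1)^12 = -1.
v=29: a=29^-2·(≡3), b=29^0·(≡26) mod 29; (3|29)=-1, (26|29)=-1; (−1)^{-2·0·14}·(-1)^0·(-1)^-2 = +1.
|Ram(77, -21)| = 2, even; anisotropic at {3, 7}.

[3, 7]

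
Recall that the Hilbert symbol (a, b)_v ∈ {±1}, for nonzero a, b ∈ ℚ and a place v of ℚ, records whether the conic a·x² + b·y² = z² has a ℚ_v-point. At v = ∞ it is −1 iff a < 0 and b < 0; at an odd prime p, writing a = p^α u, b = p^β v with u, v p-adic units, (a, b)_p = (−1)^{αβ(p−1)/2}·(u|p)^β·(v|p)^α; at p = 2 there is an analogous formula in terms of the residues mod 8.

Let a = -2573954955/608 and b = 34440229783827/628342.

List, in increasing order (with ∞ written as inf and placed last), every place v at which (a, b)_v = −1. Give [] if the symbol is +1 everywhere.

[3, 11, 17, 23]

(a, b) ≡ (-89816610, 298034) mod (ℚ^×)²; places V = {2, 3, 5, 7, 11, 13, 17, 19, 23, 31, ∞}.
(a,b)_31: α=1, u≡26; β=1, v≡8 (mod 31); (26|31)=-1, (8|31)=+1; sign (−1)^1·-1^1·+1^1 = +1.
(a,b)_3: α=3, u≡2; β=2, v≡2 (mod 3); (2|3)=-1, (2|3)=-1; sign (−1)^0·-1^2·-1^3 = -1.
(a,b)_7: α=0, u≡5; β=10, v≡4 (mod 7); (5|7)=-1, (4|7)=+1; sign (−1)^0·-1^10·+1^0 = +1.
(a,b)_17: α=1, u≡15; β=0, v≡3 (mod 17); (15|17)=+1, (3|17)=-1; sign (−1)^0·+1^0·-1^1 = -1.
(a,b)_11: α=2, u≡2; β=-1, v≡1 (mod 11); (2|11)=-1, (1|11)=+1; sign (−1)^0·-1^-1·+1^2 = -1.
(a,b)_23: α=1, u≡13; β=1, v≡1 (mod 23); (13|23)=+1, (1|23)=+1; sign (−1)^1·+1^1·+1^1 = -1.
(a,b)_13: α=1, u≡3; β=-4, v≡4 (mod 13); (3|13)=+1, (4|13)=+1; sign (−1)^0·+1^-4·+1^1 = +1.
(a,b)_2: α=-5, β=-1; u≡7, v≡1 (mod 8); ε(u)ε(v)=1·0, αω(v)=-5·0, βω(u)=-1·0; sum ≡ 0  ⇒  +1.
(a,b)_19: α=-1, u≡14; β=1, v≡5 (mod 19); (14|19)=-1, (5|19)=+1; sign (−1)^1·-1^1·+1^-1 = +1.
(a,b)_5: α=1, u≡3; β=0, v≡1 (mod 5); (3|5)=-1, (1|5)=+1; sign (−1)^0·-1^0·+1^1 = +1.
(a,b)_∞: sgn(-89816610)=−, sgn(298034)=+, so +1.
Ram(-89816610, 298034) = {3, 11, 17, 23}; no ℚ_3-point on the conic.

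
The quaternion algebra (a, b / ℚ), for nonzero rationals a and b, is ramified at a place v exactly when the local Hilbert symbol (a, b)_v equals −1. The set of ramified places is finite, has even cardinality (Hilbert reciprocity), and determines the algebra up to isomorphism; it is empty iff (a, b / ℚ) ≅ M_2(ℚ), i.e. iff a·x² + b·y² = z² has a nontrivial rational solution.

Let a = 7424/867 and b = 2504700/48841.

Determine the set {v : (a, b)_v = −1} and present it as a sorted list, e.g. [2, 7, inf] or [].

Mod squares: a ≡ 87, b ≡ 23. Check v ∈ {∞, 2, 3, 5, 11, 13, 17, 23, 29}.
v=17: a=17^-2·(≡4), b=17^-2·(≡12) mod 17; (4|17)=+1, (12|17)=-1; (−1)^{-2·-2·8}·(+1)^-2·(-1)^-2 = +1.
v=23: a=23^0·(≡4), b=23^1·(≡13) mod 23; (4|23)=+1, (13|23)=+1; (−1)^{0·1·11}·(+1)^1·(+1)^0 = +1.
v=∞: 87 > 0 and 23 > 0  ⇒  (a,b)_∞ = +1.
v=11: a=11^0·(≡6), b=11^2·(≡9) mod 11; (6|11)=-1, (9|11)=+1; (−1)^{0·2·5}·(-1)^2·(+1)^0 = +1.
v=3: a=3^-1·(≡2), b=3^2·(≡2) mod 3; (2|3)=-1, (2|3)=-1; (−1)^{-1·2·1}·(-1)^2·(-1)^-1 = -1.
v=2: v_2(a)=8, v_2(b)=2; units ≡ 7, 7 (mod 8); ε·ε+αω+βω = 1·1+8·0+2·0 ≡ 1  ⇒  (a,b)_2 = -1.
v=13: a=13^0·(≡3), b=13^-2·(≡1) mod 13; (3|13)=+1, (1|13)=+1; (−1)^{0·-2·6}·(+1)^-2·(+1)^0 = +1.
v=5: a=5^0·(≡2), b=5^2·(≡3) mod 5; (2|5)=-1, (3|5)=-1; (−1)^{0·2·2}·(-1)^2·(-1)^0 = +1.
v=29: a=29^1·(≡21), b=29^0·(≡23) mod 29; (21|29)=-1, (23|29)=+1; (−1)^{1·0·14}·(-1)^0·(+1)^1 = +1.
(87, 23 / ℚ) ramifies at {2, 3}: a division algebra.

[2, 3]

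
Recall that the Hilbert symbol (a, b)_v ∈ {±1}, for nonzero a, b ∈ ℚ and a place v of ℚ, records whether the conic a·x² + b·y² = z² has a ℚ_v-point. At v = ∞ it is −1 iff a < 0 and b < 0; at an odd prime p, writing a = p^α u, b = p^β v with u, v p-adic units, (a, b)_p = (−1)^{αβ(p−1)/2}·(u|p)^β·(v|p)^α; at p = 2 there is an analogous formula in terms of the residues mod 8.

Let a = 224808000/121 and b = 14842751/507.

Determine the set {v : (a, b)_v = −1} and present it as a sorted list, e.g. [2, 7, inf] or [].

[3, 5, 11, 17, 23, 29]

(a, b) ≡ (140505, 154077) mod (ℚ^×)²; places V = {2, 3, 5, 7, 11, 13, 17, 19, 23, 29, ∞}.
(a,b)_13: α=0, u≡10; β=-2, v≡9 (mod 13); (10|13)=+1, (9|13)=+1; sign (−1)^0·+1^-2·+1^0 = +1.
(a,b)_5: α=3, u≡4; β=0, v≡3 (mod 5); (4|5)=+1, (3|5)=-1; sign (−1)^0·+1^0·-1^3 = -1.
(a,b)_11: α=-2, u≡10; β=1, v≡4 (mod 11); (10|11)=-1, (4|11)=+1; sign (−1)^0·-1^1·+1^-2 = -1.
(a,b)_3: α=1, u≡2; β=-1, v≡2 (mod 3); (2|3)=-1, (2|3)=-1; sign (−1)^1·-1^-1·-1^1 = -1.
(a,b)_∞: sgn(140505)=+, sgn(154077)=+, so +1.
(a,b)_29: α=1, u≡2; β=1, v≡4 (mod 29); (2|29)=-1, (4|29)=+1; sign (−1)^0·-1^1·+1^1 = -1.
(a,b)_2: α=6, β=0; u≡1, v≡5 (mod 8); ε(u)ε(v)=0·0, αω(v)=6·1, βω(u)=0·0; sum ≡ 0  ⇒  +1.
(a,b)_19: α=1, u≡5; β=0, v≡5 (mod 19); (5|19)=+1, (5|19)=+1; sign (−1)^0·+1^0·+1^1 = +1.
(a,b)_17: α=1, u≡3; β=2, v≡5 (mod 17); (3|17)=-1, (5|17)=-1; sign (−1)^0·-1^2·-1^1 = -1.
(a,b)_7: α=0, u≡2; β=1, v≡3 (mod 7); (2|7)=+1, (3|7)=-1; sign (−1)^0·+1^1·-1^0 = +1.
(a,b)_23: α=0, u≡11; β=1, v≡3 (mod 23); (11|23)=-1, (3|23)=+1; sign (−1)^0·-1^1·+1^0 = -1.
(140505, 154077 / ℚ) ramifies at {3, 5, 11, 17, 23, 29}: a division algebra.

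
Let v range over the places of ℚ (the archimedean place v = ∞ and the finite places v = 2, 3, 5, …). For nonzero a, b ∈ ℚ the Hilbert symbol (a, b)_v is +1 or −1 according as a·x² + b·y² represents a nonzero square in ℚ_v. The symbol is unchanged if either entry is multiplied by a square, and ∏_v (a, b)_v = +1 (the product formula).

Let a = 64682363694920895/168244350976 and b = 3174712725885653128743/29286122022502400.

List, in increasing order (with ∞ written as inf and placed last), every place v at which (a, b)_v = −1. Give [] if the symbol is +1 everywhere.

(a, b) ≡ (55, 1463) mod (ℚ^×)²; places V = {2, 3, 5, 7, 11, 13, 17, 19, 23, 29, ∞}.
(a,b)_3: α=6, u≡1; β=12, v≡2 (mod 3); (1|3)=+1, (2|3)=-1; sign (−1)^0·+1^12·-1^6 = +1.
(a,b)_∞: sgn(55)=+, sgn(1463)=+, so +1.
(a,b)_29: α=-2, u≡10; β=0, v≡25 (mod 29); (10|29)=-1, (25|29)=+1; sign (−1)^0·-1^0·+1^-2 = +1.
(a,b)_13: α=-2, u≡1; β=0, v≡7 (mod 13); (1|13)=+1, (7|13)=-1; sign (−1)^0·+1^0·-1^-2 = +1.
(a,b)_23: α=4, u≡2; β=6, v≡19 (mod 23); (2|23)=+1, (19|23)=-1; sign (−1)^0·+1^6·-1^4 = +1.
(a,b)_7: α=8, u≡6; β=9, v≡6 (mod 7); (6|7)=-1, (6|7)=-1; sign (−1)^0·-1^9·-1^8 = -1.
(a,b)_5: α=1, u≡4; β=-2, v≡3 (mod 5); (4|5)=+1, (3|5)=-1; sign (−1)^0·+1^-2·-1^1 = -1.
(a,b)_2: α=-12, β=-26; u≡7, v≡7 (mod 8); ε(u)ε(v)=1·1, αω(v)=-12·0, βω(u)=-26·0; sum ≡ 1  ⇒  -1.
(a,b)_11: α=1, u≡4; β=-1, v≡9 (mod 11); (4|11)=+1, (9|11)=+1; sign (−1)^1·+1^-1·+1^1 = -1.
(a,b)_19: α=0, u≡6; β=-1, v≡16 (mod 19); (6|19)=+1, (16|19)=+1; sign (−1)^0·+1^-1·+1^0 = +1.
(a,b)_17: α=-2, u≡4; β=-4, v≡2 (mod 17); (4|17)=+1, (2|17)=+1; sign (−1)^0·+1^-4·+1^-2 = +1.
|Ram(55, 1463)| = 4, even; anisotropic at {2, 5, 7, 11}.

[2, 5, 7, 11]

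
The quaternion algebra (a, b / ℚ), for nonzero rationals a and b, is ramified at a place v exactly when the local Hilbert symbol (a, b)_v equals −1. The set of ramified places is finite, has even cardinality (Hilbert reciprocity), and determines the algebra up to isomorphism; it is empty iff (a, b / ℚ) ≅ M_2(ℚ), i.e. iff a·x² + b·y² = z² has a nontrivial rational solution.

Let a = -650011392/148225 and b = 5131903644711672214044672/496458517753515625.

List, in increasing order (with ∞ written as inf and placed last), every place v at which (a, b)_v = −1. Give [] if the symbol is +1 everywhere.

(a, b) ≡ (-43, 599807) mod (ℚ^×)²; places V = {2, 3, 5, 7, 11, 13, 29, 37, 43, ∞}.
(a,b)_11: α=-2, u≡9; β=-10, v≡10 (mod 11); (9|11)=+1, (10|11)=-1; sign (−1)^0·+1^-10·-1^-2 = +1.
(a,b)_5: α=-2, u≡2; β=-8, v≡3 (mod 5); (2|5)=-1, (3|5)=-1; sign (−1)^0·-1^-8·-1^-2 = +1.
(a,b)_7: α=-2, u≡5; β=-2, v≡3 (mod 7); (5|7)=-1, (3|7)=-1; sign (−1)^0·-1^-2·-1^-2 = +1.
(a,b)_29: α=0, u≡10; β=1, v≡20 (mod 29); (10|29)=-1, (20|29)=+1; sign (−1)^0·-1^1·+1^0 = -1.
(a,b)_3: α=10, u≡2; β=24, v≡2 (mod 3); (2|3)=-1, (2|3)=-1; sign (−1)^0·-1^24·-1^10 = +1.
(a,b)_37: α=0, u≡19; β=1, v≡5 (mod 37); (19|37)=-1, (5|37)=-1; sign (−1)^0·-1^1·-1^0 = -1.
(a,b)_43: α=1, u≡5; β=3, v≡17 (mod 43); (5|43)=-1, (17|43)=+1; sign (−1)^1·-1^3·+1^1 = +1.
(a,b)_13: α=0, u≡4; β=1, v≡7 (mod 13); (4|13)=+1, (7|13)=-1; sign (−1)^0·+1^1·-1^0 = +1.
(a,b)_2: α=8, β=14; u≡5, v≡7 (mod 8); ε(u)ε(v)=0·1, αω(v)=8·0, βω(u)=14·1; sum ≡ 0  ⇒  +1.
(a,b)_∞: sgn(-43)=−, sgn(599807)=+, so +1.
|Ram(-43, 599807)| = 2, even; anisotropic at {29, 37}.

[29, 37]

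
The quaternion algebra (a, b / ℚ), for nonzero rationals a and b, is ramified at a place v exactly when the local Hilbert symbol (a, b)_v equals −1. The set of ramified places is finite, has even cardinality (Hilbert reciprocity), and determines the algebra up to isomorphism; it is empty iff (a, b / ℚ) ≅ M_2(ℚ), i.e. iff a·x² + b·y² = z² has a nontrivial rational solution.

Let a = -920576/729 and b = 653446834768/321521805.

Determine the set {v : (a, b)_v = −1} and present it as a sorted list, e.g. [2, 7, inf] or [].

[13, 19]

Mod squares: a ≡ -899, b ≡ 319865. Check v ∈ {∞, 2, 3, 5, 7, 11, 13, 17, 19, 29, 31, 37, 47}.
v=37: a=37^0·(≡25), b=37^1·(≡2) mod 37; (25|37)=+1, (2|37)=-1; (−1)^{0·1·18}·(+1)^1·(-1)^0 = +1.
v=13: a=13^0·(≡6), b=13^1·(≡4) mod 13; (6|13)=-1, (4|13)=+1; (−1)^{0·1·6}·(-1)^1·(+1)^0 = -1.
v=11: a=11^0·(≡1), b=11^-2·(≡2) mod 11; (1|11)=+1, (2|11)=-1; (−1)^{0·-2·5}·(+1)^-2·(-1)^0 = +1.
v=7: a=7^0·(≡1), b=7^1·(≡5) mod 7; (1|7)=+1, (5|7)=-1; (−1)^{0·1·3}·(+1)^1·(-1)^0 = +1.
v=5: a=5^0·(≡1), b=5^-1·(≡3) mod 5; (1|5)=+1, (3|5)=-1; (−1)^{0·-1·2}·(+1)^-1·(-1)^0 = +1.
v=19: a=19^0·(≡18), b=19^1·(≡9) mod 19; (18|19)=-1, (9|19)=+1; (−1)^{0·1·9}·(-1)^1·(+1)^0 = -1.
v=3: a=3^-6·(≡1), b=3^-12·(≡2) mod 3; (1|3)=+1, (2|3)=-1; (−1)^{-6·-12·1}·(+1)^-12·(-1)^-6 = +1.
v=47: a=47^0·(≡26), b=47^2·(≡22) mod 47; (26|47)=-1, (22|47)=-1; (−1)^{0·2·23}·(-1)^2·(-1)^0 = +1.
v=∞: -899 < 0 and 319865 > 0  ⇒  (a,b)_∞ = +1.
v=29: a=29^1·(≡10), b=29^0·(≡6) mod 29; (10|29)=-1, (6|29)=+1; (−1)^{1·0·14}·(-1)^0·(+1)^1 = +1.
v=31: a=31^1·(≡4), b=31^0·(≡14) mod 31; (4|31)=+1, (14|31)=+1; (−1)^{1·0·15}·(+1)^0·(+1)^1 = +1.
v=17: a=17^0·(≡13), b=17^2·(≡6) mod 17; (13|17)=+1, (6|17)=-1; (−1)^{0·2·8}·(+1)^2·(-1)^0 = +1.
v=2: v_2(a)=10, v_2(b)=4; units ≡ 5, 1 (mod 8); ε·ε+αω+βω = 0·0+10·0+4·1 ≡ 0  ⇒  (a,b)_2 = +1.
(-899, 319865 / ℚ) ramifies at {13, 19}: a division algebra.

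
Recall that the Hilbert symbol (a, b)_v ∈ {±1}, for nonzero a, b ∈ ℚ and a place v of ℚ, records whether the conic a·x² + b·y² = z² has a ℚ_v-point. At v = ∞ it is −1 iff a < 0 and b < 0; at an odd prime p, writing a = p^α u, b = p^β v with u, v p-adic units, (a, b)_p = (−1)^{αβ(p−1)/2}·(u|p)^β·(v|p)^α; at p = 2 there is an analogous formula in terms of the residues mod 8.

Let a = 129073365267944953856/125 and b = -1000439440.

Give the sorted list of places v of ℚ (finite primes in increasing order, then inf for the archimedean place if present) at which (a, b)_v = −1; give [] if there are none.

[2, 5, 7, 13]

Mod squares: a ≡ 4030, b ≡ -385. Check v ∈ {∞, 2, 5, 7, 11, 13, 31}.
v=11: a=11^2·(≡3), b=11^1·(≡5) mod 11; (3|11)=+1, (5|11)=+1; (−1)^{2·1·5}·(+1)^1·(+1)^2 = +1.
v=13: a=13^5·(≡6), b=13^2·(≡11) mod 13; (6|13)=-1, (11|13)=-1; (−1)^{5·2·6}·(-1)^2·(-1)^5 = -1.
v=31: a=31^5·(≡3), b=31^2·(≡2) mod 31; (3|31)=-1, (2|31)=+1; (−1)^{5·2·15}·(-1)^2·(+1)^5 = +1.
v=∞: 4030 > 0 and -385 < 0  ⇒  (a,b)_∞ = +1.
v=7: a=7^2·(≡5), b=7^1·(≡4) mod 7; (5|7)=-1, (4|7)=+1; (−1)^{2·1·3}·(-1)^1·(+1)^2 = -1.
v=5: a=5^-3·(≡1), b=5^1·(≡2) mod 5; (1|5)=+1, (2|5)=-1; (−1)^{-3·1·2}·(+1)^1·(-1)^-3 = -1.
v=2: v_2(a)=11, v_2(b)=4; units ≡ 7, 7 (mod 8); ε·ε+αω+βω = 1·1+11·0+4·0 ≡ 1  ⇒  (a,b)_2 = -1.
(4030, -385 / ℚ) ramifies at {2, 5, 7, 13}: a division algebra.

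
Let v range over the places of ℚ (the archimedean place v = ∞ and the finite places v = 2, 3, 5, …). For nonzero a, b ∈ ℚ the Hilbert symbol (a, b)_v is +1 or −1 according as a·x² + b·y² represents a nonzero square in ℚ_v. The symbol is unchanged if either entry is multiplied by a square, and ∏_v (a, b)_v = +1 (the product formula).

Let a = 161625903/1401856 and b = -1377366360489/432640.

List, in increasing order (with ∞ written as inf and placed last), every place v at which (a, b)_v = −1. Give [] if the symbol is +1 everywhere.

[2, 3, 5, 29]

(a, b) ≡ (87, -458490) mod (ℚ^×)²; places V = {2, 3, 5, 7, 13, 17, 29, 31, 37, 47, ∞}.
(a,b)_3: α=1, u≡2; β=7, v≡2 (mod 3); (2|3)=-1, (2|3)=-1; sign (−1)^1·-1^7·-1^1 = -1.
(a,b)_2: α=-10, β=-9; u≡7, v≡3 (mod 8); ε(u)ε(v)=1·1, αω(v)=-10·1, βω(u)=-9·0; sum ≡ 1  ⇒  -1.
(a,b)_∞: sgn(87)=+, sgn(-458490)=−, so +1.
(a,b)_5: α=0, u≡3; β=-1, v≡2 (mod 5); (3|5)=-1, (2|5)=-1; sign (−1)^0·-1^-1·-1^0 = -1.
(a,b)_17: α=0, u≡9; β=1, v≡8 (mod 17); (9|17)=+1, (8|17)=+1; sign (−1)^0·+1^1·+1^0 = +1.
(a,b)_13: α=0, u≡10; β=-2, v≡2 (mod 13); (10|13)=+1, (2|13)=-1; sign (−1)^0·+1^-2·-1^0 = +1.
(a,b)_7: α=0, u≡5; β=2, v≡3 (mod 7); (5|7)=-1, (3|7)=-1; sign (−1)^0·-1^2·-1^0 = +1.
(a,b)_29: α=3, u≡18; β=3, v≡1 (mod 29); (18|29)=-1, (1|29)=+1; sign (−1)^0·-1^3·+1^3 = -1.
(a,b)_47: α=2, u≡19; β=0, v≡24 (mod 47); (19|47)=-1, (24|47)=+1; sign (−1)^0·-1^0·+1^2 = +1.
(a,b)_31: α=0, u≡5; β=1, v≡19 (mod 31); (5|31)=+1, (19|31)=+1; sign (−1)^0·+1^1·+1^0 = +1.
(a,b)_37: α=-2, u≡35; β=0, v≡2 (mod 37); (35|37)=-1, (2|37)=-1; sign (−1)^0·-1^0·-1^-2 = +1.
Ram(87, -458490) = {2, 3, 5, 29}; no ℚ_2-point on the conic.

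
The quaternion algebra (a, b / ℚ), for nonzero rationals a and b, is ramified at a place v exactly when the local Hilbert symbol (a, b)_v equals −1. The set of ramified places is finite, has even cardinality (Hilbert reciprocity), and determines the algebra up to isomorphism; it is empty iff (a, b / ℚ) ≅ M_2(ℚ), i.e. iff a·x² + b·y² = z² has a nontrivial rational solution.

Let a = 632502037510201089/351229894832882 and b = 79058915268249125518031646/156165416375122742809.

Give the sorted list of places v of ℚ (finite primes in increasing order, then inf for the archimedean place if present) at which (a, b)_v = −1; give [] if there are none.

[11, 19]

(a, b) ≡ (2, 2926) mod (ℚ^×)²; places V = {2, 3, 7, 11, 13, 17, 19, 23, 41, 47, ∞}.
(a,b)_∞: sgn(2)=+, sgn(2926)=+, so +1.
(a,b)_2: α=-1, β=1; u≡1, v≡7 (mod 8); ε(u)ε(v)=0·1, αω(v)=-1·0, βω(u)=1·0; sum ≡ 0  ⇒  +1.
(a,b)_47: α=-2, u≡14; β=-2, v≡21 (mod 47); (14|47)=+1, (21|47)=+1; sign (−1)^0·+1^-2·+1^-2 = +1.
(a,b)_7: α=2, u≡1; β=5, v≡5 (mod 7); (1|7)=+1, (5|7)=-1; sign (−1)^0·+1^5·-1^2 = +1.
(a,b)_3: α=4, u≡2; β=6, v≡1 (mod 3); (2|3)=-1, (1|3)=+1; sign (−1)^0·-1^6·+1^4 = +1.
(a,b)_17: α=4, u≡2; β=6, v≡1 (mod 17); (2|17)=+1, (1|17)=+1; sign (−1)^0·+1^6·+1^4 = +1.
(a,b)_23: α=-4, u≡6; β=-6, v≡10 (mod 23); (6|23)=+1, (10|23)=-1; sign (−1)^0·+1^-6·-1^-4 = +1.
(a,b)_41: α=-2, u≡25; β=-4, v≡15 (mod 41); (25|41)=+1, (15|41)=-1; sign (−1)^0·+1^-4·-1^-2 = +1.
(a,b)_13: α=-2, u≡5; β=-2, v≡4 (mod 13); (5|13)=-1, (4|13)=+1; sign (−1)^0·-1^-2·+1^-2 = +1.
(a,b)_11: α=4, u≡6; β=7, v≡7 (mod 11); (6|11)=-1, (7|11)=-1; sign (−1)^0·-1^7·-1^4 = -1.
(a,b)_19: α=4, u≡2; β=3, v≡2 (mod 19); (2|19)=-1, (2|19)=-1; sign (−1)^0·-1^3·-1^4 = -1.
|Ram(2, 2926)| = 2, even; anisotropic at {11, 19}.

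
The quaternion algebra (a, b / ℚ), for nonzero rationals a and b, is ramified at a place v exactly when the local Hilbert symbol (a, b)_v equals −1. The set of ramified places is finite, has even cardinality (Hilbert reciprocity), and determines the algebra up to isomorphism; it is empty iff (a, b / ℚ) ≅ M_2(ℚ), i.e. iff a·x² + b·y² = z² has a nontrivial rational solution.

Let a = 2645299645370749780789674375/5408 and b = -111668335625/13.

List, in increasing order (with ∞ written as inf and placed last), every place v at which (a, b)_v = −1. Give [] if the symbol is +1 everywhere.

Mod squares: a ≡ 13838, b ≡ -164021. Check v ∈ {∞, 2, 3, 5, 7, 11, 13, 17, 19, 31, 37}.
v=17: a=17^7·(≡13), b=17^2·(≡6) mod 17; (13|17)=+1, (6|17)=-1; (−1)^{7·2·8}·(+1)^2·(-1)^7 = -1.
v=5: a=5^4·(≡3), b=5^4·(≡1) mod 5; (3|5)=-1, (1|5)=+1; (−1)^{4·4·2}·(-1)^4·(+1)^4 = +1.
v=11: a=11^3·(≡9), b=11^1·(≡1) mod 11; (9|11)=+1, (1|11)=+1; (−1)^{3·1·5}·(+1)^1·(+1)^3 = -1.
v=7: a=7^2·(≡3), b=7^2·(≡5) mod 7; (3|7)=-1, (5|7)=-1; (−1)^{2·2·3}·(-1)^2·(-1)^2 = +1.
v=19: a=19^2·(≡5), b=19^0·(≡17) mod 19; (5|19)=+1, (17|19)=+1; (−1)^{2·0·9}·(+1)^0·(+1)^2 = +1.
v=2: v_2(a)=-5, v_2(b)=0; units ≡ 7, 3 (mod 8); ε·ε+αω+βω = 1·1+-5·1+0·0 ≡ 0  ⇒  (a,b)_2 = +1.
v=13: a=13^-2·(≡2), b=13^-1·(≡11) mod 13; (2|13)=-1, (11|13)=-1; (−1)^{-2·-1·6}·(-1)^-1·(-1)^-2 = -1.
v=3: a=3^2·(≡2), b=3^0·(≡1) mod 3; (2|3)=-1, (1|3)=+1; (−1)^{2·0·1}·(-1)^0·(+1)^2 = +1.
v=31: a=31^2·(≡22), b=31^1·(≡14) mod 31; (22|31)=-1, (14|31)=+1; (−1)^{2·1·15}·(-1)^1·(+1)^2 = -1.
v=∞: 13838 > 0 and -164021 < 0  ⇒  (a,b)_∞ = +1.
v=37: a=37^3·(≡26), b=37^1·(≡1) mod 37; (26|37)=+1, (1|37)=+1; (−1)^{3·1·18}·(+1)^1·(+1)^3 = +1.
Ram(13838, -164021) = {11, 13, 17, 31}; no ℚ_11-point on the conic.

[11, 13, 17, 31]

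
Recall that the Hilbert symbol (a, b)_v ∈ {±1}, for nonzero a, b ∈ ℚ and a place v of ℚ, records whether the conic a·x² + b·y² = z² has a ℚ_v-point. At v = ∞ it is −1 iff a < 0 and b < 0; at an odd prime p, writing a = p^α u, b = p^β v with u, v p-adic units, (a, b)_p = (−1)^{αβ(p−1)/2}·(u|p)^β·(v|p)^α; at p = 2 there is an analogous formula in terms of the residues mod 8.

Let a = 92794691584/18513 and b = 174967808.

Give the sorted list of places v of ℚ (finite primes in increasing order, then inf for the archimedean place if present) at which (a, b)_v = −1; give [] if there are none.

[2, 17]

Mod squares: a ≡ 14858, b ≡ 323. Check v ∈ {∞, 2, 3, 7, 11, 17, 19, 23}.
v=19: a=19^1·(≡14), b=19^1·(≡7) mod 19; (14|19)=-1, (7|19)=+1; (−1)^{1·1·9}·(-1)^1·(+1)^1 = +1.
v=7: a=7^2·(≡2), b=7^0·(≡1) mod 7; (2|7)=+1, (1|7)=+1; (−1)^{2·0·3}·(+1)^0·(+1)^2 = +1.
v=11: a=11^-2·(≡10), b=11^0·(≡4) mod 11; (10|11)=-1, (4|11)=+1; (−1)^{-2·0·5}·(-1)^0·(+1)^-2 = +1.
v=∞: 14858 > 0 and 323 > 0  ⇒  (a,b)_∞ = +1.
v=3: a=3^-2·(≡2), b=3^0·(≡2) mod 3; (2|3)=-1, (2|3)=-1; (−1)^{-2·0·1}·(-1)^0·(-1)^-2 = +1.
v=17: a=17^-1·(≡11), b=17^1·(≡16) mod 17; (11|17)=-1, (16|17)=+1; (−1)^{-1·1·8}·(-1)^1·(+1)^-1 = -1.
v=23: a=23^3·(≡1), b=23^2·(≡12) mod 23; (1|23)=+1, (12|23)=+1; (−1)^{3·2·11}·(+1)^2·(+1)^3 = +1.
v=2: v_2(a)=13, v_2(b)=10; units ≡ 5, 3 (mod 8); ε·ε+αω+βω = 0·1+13·1+10·1 ≡ 1  ⇒  (a,b)_2 = -1.
|Ram(14858, 323)| = 2, even; anisotropic at {2, 17}.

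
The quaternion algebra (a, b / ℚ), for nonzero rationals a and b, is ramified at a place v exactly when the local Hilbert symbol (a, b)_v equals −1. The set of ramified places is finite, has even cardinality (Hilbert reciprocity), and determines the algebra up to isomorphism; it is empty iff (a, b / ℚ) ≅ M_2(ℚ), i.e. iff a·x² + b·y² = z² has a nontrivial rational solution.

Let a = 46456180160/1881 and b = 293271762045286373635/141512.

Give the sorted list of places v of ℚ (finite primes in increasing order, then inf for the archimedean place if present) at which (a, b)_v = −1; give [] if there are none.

Mod squares: a ≡ 5311735, b ≡ 230. Check v ∈ {∞, 2, 3, 5, 7, 11, 13, 17, 19, 23}.
v=23: a=23^1·(≡18), b=23^3·(≡22) mod 23; (18|23)=+1, (22|23)=-1; (−1)^{1·3·11}·(+1)^3·(-1)^1 = +1.
v=17: a=17^1·(≡5), b=17^2·(≡4) mod 17; (5|17)=-1, (4|17)=+1; (−1)^{1·2·8}·(-1)^2·(+1)^1 = +1.
v=19: a=19^-1·(≡8), b=19^-2·(≡15) mod 19; (8|19)=-1, (15|19)=-1; (−1)^{-1·-2·9}·(-1)^-2·(-1)^-1 = -1.
v=∞: 5311735 > 0 and 230 > 0  ⇒  (a,b)_∞ = +1.
v=2: v_2(a)=6, v_2(b)=-3; units ≡ 7, 3 (mod 8); ε·ε+αω+βω = 1·1+6·1+-3·0 ≡ 1  ⇒  (a,b)_2 = -1.
v=3: a=3^-2·(≡1), b=3^0·(≡2) mod 3; (1|3)=+1, (2|3)=-1; (−1)^{-2·0·1}·(+1)^0·(-1)^-2 = +1.
v=7: a=7^0·(≡1), b=7^-2·(≡5) mod 7; (1|7)=+1, (5|7)=-1; (−1)^{0·-2·3}·(+1)^-2·(-1)^0 = +1.
v=13: a=13^5·(≡11), b=13^10·(≡10) mod 13; (11|13)=-1, (10|13)=+1; (−1)^{5·10·6}·(-1)^10·(+1)^5 = +1.
v=11: a=11^-1·(≡10), b=11^2·(≡6) mod 11; (10|11)=-1, (6|11)=-1; (−1)^{-1·2·5}·(-1)^2·(-1)^-1 = -1.
v=5: a=5^1·(≡2), b=5^1·(≡1) mod 5; (2|5)=-1, (1|5)=+1; (−1)^{1·1·2}·(-1)^1·(+1)^1 = -1.
Ram(5311735, 230) = {2, 5, 11, 19}; no ℚ_2-point on the conic.

[2, 5, 11, 19]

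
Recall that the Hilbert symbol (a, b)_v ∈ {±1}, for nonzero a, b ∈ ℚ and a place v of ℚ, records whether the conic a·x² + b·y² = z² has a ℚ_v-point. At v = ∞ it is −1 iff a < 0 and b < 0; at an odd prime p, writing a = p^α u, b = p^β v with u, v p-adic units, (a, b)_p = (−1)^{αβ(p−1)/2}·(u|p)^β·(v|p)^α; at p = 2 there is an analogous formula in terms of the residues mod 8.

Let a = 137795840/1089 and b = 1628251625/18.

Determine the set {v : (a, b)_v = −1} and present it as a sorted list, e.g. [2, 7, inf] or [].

Mod squares: a ≡ 65, b ≡ 130. Check v ∈ {∞, 2, 3, 5, 7, 11, 13}.
v=5: a=5^1·(≡2), b=5^3·(≡1) mod 5; (2|5)=-1, (1|5)=+1; (−1)^{1·3·2}·(-1)^3·(+1)^1 = -1.
v=3: a=3^-2·(≡2), b=3^-2·(≡1) mod 3; (2|3)=-1, (1|3)=+1; (−1)^{-2·-2·1}·(-1)^-2·(+1)^-2 = +1.
v=2: v_2(a)=8, v_2(b)=-1; units ≡ 1, 1 (mod 8); ε·ε+αω+βω = 0·0+8·0+-1·0 ≡ 0  ⇒  (a,b)_2 = +1.
v=7: a=7^2·(≡2), b=7^2·(≡4) mod 7; (2|7)=+1, (4|7)=+1; (−1)^{2·2·3}·(+1)^2·(+1)^2 = +1.
v=13: a=13^3·(≡6), b=13^3·(≡12) mod 13; (6|13)=-1, (12|13)=+1; (−1)^{3·3·6}·(-1)^3·(+1)^3 = -1.
v=11: a=11^-2·(≡8), b=11^2·(≡4) mod 11; (8|11)=-1, (4|11)=+1; (−1)^{-2·2·5}·(-1)^2·(+1)^-2 = +1.
v=∞: 65 > 0 and 130 > 0  ⇒  (a,b)_∞ = +1.
Ram(65, 130) = {5, 13}; no ℚ_5-point on the conic.

[5, 13]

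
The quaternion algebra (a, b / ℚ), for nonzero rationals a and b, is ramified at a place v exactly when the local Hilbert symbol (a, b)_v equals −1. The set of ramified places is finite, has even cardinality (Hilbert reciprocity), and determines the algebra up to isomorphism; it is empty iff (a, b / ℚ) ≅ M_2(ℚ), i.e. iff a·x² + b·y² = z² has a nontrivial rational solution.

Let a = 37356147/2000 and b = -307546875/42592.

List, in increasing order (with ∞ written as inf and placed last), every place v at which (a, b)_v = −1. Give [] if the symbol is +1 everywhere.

[2, 19, 29, 31]

(a, b) ≡ (256215, -66) mod (ℚ^×)²; places V = {2, 3, 5, 11, 19, 29, 31, ∞}.
(a,b)_31: α=1, u≡10; β=0, v≡30 (mod 31); (10|31)=+1, (30|31)=-1; sign (−1)^0·+1^0·-1^1 = -1.
(a,b)_5: α=-3, u≡2; β=6, v≡1 (mod 5); (2|5)=-1, (1|5)=+1; sign (−1)^0·-1^6·+1^-3 = +1.
(a,b)_29: α=1, u≡8; β=0, v≡15 (mod 29); (8|29)=-1, (15|29)=-1; sign (−1)^0·-1^0·-1^1 = -1.
(a,b)_19: α=1, u≡10; β=0, v≡2 (mod 19); (10|19)=-1, (2|19)=-1; sign (−1)^0·-1^0·-1^1 = -1.
(a,b)_2: α=-4, β=-5; u≡7, v≡7 (mod 8); ε(u)ε(v)=1·1, αω(v)=-4·0, βω(u)=-5·0; sum ≡ 1  ⇒  -1.
(a,b)_3: α=7, u≡1; β=9, v≡2 (mod 3); (1|3)=+1, (2|3)=-1; sign (−1)^1·+1^9·-1^7 = +1.
(a,b)_11: α=0, u≡9; β=-3, v≡9 (mod 11); (9|11)=+1, (9|11)=+1; sign (−1)^0·+1^-3·+1^0 = +1.
(a,b)_∞: sgn(256215)=+, sgn(-66)=−, so +1.
(256215, -66 / ℚ) ramifies at {2, 19, 29, 31}: a division algebra.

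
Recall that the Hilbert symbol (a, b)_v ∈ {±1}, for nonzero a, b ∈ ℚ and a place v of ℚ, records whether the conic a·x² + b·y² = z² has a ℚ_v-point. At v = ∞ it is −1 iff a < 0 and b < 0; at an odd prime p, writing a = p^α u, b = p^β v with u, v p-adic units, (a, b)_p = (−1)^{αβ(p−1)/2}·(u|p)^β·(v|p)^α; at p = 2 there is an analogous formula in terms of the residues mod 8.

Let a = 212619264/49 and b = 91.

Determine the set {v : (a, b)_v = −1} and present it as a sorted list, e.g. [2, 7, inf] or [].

Mod squares: a ≡ 429, b ≡ 91. Check v ∈ {∞, 2, 3, 7, 11, 13}.
v=3: a=3^1·(≡2), b=3^0·(≡1) mod 3; (2|3)=-1, (1|3)=+1; (−1)^{1·0·1}·(-1)^0·(+1)^1 = +1.
v=11: a=11^3·(≡7), b=11^0·(≡3) mod 11; (7|11)=-1, (3|11)=+1; (−1)^{3·0·5}·(-1)^0·(+1)^3 = +1.
v=13: a=13^1·(≡8), b=13^1·(≡7) mod 13; (8|13)=-1, (7|13)=-1; (−1)^{1·1·6}·(-1)^1·(-1)^1 = +1.
v=2: v_2(a)=12, v_2(b)=0; units ≡ 5, 3 (mod 8); ε·ε+αω+βω = 0·1+12·1+0·1 ≡ 0  ⇒  (a,b)_2 = +1.
v=∞: 429 > 0 and 91 > 0  ⇒  (a,b)_∞ = +1.
v=7: a=7^-2·(≡4), b=7^1·(≡6) mod 7; (4|7)=+1, (6|7)=-1; (−1)^{-2·1·3}·(+1)^1·(-1)^-2 = +1.
Every local symbol is +1, so the conic 429·x² + 91·y² = z² has ℚ_v-points for all v and hence a ℚ-point; (a, b / ℚ) ≅ M_2(ℚ).

[]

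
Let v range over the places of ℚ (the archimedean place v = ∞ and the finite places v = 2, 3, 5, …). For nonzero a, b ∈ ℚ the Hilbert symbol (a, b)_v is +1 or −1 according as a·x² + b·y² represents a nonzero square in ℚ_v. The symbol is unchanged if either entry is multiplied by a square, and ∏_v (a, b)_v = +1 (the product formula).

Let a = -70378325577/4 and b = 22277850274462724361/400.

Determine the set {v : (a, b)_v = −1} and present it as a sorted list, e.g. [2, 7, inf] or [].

[3, 7, 29, 31]

(a, b) ≡ (-217, 2001) mod (ℚ^×)²; places V = {2, 3, 5, 7, 23, 29, 31, ∞}.
(a,b)_3: α=6, u≡2; β=13, v≡1 (mod 3); (2|3)=-1, (1|3)=+1; sign (−1)^0·-1^13·+1^6 = -1.
(a,b)_23: α=2, u≡9; β=3, v≡3 (mod 23); (9|23)=+1, (3|23)=+1; sign (−1)^0·+1^3·+1^2 = +1.
(a,b)_2: α=-2, β=-4; u≡7, v≡1 (mod 8); ε(u)ε(v)=1·0, αω(v)=-2·0, βω(u)=-4·0; sum ≡ 0  ⇒  +1.
(a,b)_5: α=0, u≡2; β=-2, v≡1 (mod 5); (2|5)=-1, (1|5)=+1; sign (−1)^0·-1^-2·+1^0 = +1.
(a,b)_∞: sgn(-217)=−, sgn(2001)=+, so +1.
(a,b)_31: α=1, u≡24; β=2, v≡13 (mod 31); (24|31)=-1, (13|31)=-1; sign (−1)^0·-1^2·-1^1 = -1.
(a,b)_29: α=2, u≡18; β=3, v≡26 (mod 29); (18|29)=-1, (26|29)=-1; sign (−1)^0·-1^3·-1^2 = -1.
(a,b)_7: α=1, u≡4; β=2, v≡6 (mod 7); (4|7)=+1, (6|7)=-1; sign (−1)^0·+1^2·-1^1 = -1.
(-217, 2001 / ℚ) ramifies at {3, 7, 29, 31}: a division algebra.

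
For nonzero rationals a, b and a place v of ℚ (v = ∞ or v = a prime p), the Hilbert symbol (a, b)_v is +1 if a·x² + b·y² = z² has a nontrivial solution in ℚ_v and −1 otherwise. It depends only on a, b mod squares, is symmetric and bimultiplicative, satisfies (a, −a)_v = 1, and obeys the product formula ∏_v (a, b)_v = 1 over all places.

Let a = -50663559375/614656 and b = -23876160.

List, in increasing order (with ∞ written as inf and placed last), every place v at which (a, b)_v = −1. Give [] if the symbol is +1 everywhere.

[3, 5, 7, 17, 19, inf]

Mod squares: a ≡ -53295, b ≡ -373065. Check v ∈ {∞, 2, 3, 5, 7, 11, 13, 17, 19}.
v=19: a=19^1·(≡4), b=19^1·(≡1) mod 19; (4|19)=+1, (1|19)=+1; (−1)^{1·1·9}·(+1)^1·(+1)^1 = -1.
v=17: a=17^1·(≡5), b=17^1·(≡9) mod 17; (5|17)=-1, (9|17)=+1; (−1)^{1·1·8}·(-1)^1·(+1)^1 = -1.
v=3: a=3^3·(≡1), b=3^1·(≡1) mod 3; (1|3)=+1, (1|3)=+1; (−1)^{3·1·1}·(+1)^1·(+1)^3 = -1.
v=7: a=7^-4·(≡3), b=7^1·(≡3) mod 7; (3|7)=-1, (3|7)=-1; (−1)^{-4·1·3}·(-1)^1·(-1)^-4 = -1.
v=∞: -53295 < 0 and -373065 < 0  ⇒  (a,b)_∞ = -1.
v=5: a=5^5·(≡1), b=5^1·(≡3) mod 5; (1|5)=+1, (3|5)=-1; (−1)^{5·1·2}·(+1)^1·(-1)^5 = -1.
v=13: a=13^2·(≡2), b=13^0·(≡4) mod 13; (2|13)=-1, (4|13)=+1; (−1)^{2·0·6}·(-1)^0·(+1)^2 = +1.
v=11: a=11^1·(≡7), b=11^1·(≡4) mod 11; (7|11)=-1, (4|11)=+1; (−1)^{1·1·5}·(-1)^1·(+1)^1 = +1.
v=2: v_2(a)=-8, v_2(b)=6; units ≡ 1, 7 (mod 8); ε·ε+αω+βω = 0·1+-8·0+6·0 ≡ 0  ⇒  (a,b)_2 = +1.
(-53295, -373065 / ℚ) ramifies at {3, 5, 7, 17, 19, ∞}: a division algebra.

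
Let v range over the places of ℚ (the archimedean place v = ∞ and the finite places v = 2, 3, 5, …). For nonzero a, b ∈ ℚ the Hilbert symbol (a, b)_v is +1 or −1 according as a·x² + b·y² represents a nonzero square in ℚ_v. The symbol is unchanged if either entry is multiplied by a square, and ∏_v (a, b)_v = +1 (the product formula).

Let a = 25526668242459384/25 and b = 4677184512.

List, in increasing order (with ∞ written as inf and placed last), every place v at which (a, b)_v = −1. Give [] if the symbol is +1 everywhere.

[7, 11]

Mod squares: a ≡ 286, b ≡ 3003. Check v ∈ {∞, 2, 3, 5, 7, 11, 13}.
v=2: v_2(a)=3, v_2(b)=10; units ≡ 7, 3 (mod 8); ε·ε+αω+βω = 1·1+3·1+10·0 ≡ 0  ⇒  (a,b)_2 = +1.
v=7: a=7^2·(≡5), b=7^1·(≡1) mod 7; (5|7)=-1, (1|7)=+1; (−1)^{2·1·3}·(-1)^1·(+1)^2 = -1.
v=3: a=3^2·(≡1), b=3^3·(≡2) mod 3; (1|3)=+1, (2|3)=-1; (−1)^{2·3·1}·(+1)^3·(-1)^2 = +1.
v=5: a=5^-2·(≡4), b=5^0·(≡2) mod 5; (4|5)=+1, (2|5)=-1; (−1)^{-2·0·2}·(+1)^0·(-1)^-2 = +1.
v=13: a=13^5·(≡3), b=13^3·(≡3) mod 13; (3|13)=+1, (3|13)=+1; (−1)^{5·3·6}·(+1)^3·(+1)^5 = +1.
v=∞: 286 > 0 and 3003 > 0  ⇒  (a,b)_∞ = +1.
v=11: a=11^7·(≡1), b=11^1·(≡5) mod 11; (1|11)=+1, (5|11)=+1; (−1)^{7·1·5}·(+1)^1·(+1)^7 = -1.
|Ram(286, 3003)| = 2, even; anisotropic at {7, 11}.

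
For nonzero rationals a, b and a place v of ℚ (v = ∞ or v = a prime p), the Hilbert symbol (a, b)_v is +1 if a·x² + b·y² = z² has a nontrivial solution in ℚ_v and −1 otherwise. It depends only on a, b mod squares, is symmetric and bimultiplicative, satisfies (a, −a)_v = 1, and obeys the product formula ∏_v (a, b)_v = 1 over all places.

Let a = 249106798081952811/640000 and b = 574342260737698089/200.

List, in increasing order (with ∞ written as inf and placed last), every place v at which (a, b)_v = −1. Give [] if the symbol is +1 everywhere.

[2, 17]

(a, b) ≡ (51, 9282) mod (ℚ^×)²; places V = {2, 3, 5, 7, 11, 13, 17, 37, 47, ∞}.
(a,b)_37: α=4, u≡19; β=0, v≡32 (mod 37); (19|37)=-1, (32|37)=-1; sign (−1)^0·-1^0·-1^4 = +1.
(a,b)_17: α=3, u≡10; β=5, v≡15 (mod 17); (10|17)=-1, (15|17)=+1; sign (−1)^0·-1^5·+1^3 = -1.
(a,b)_2: α=-10, β=-3; u≡3, v≡1 (mod 8); ε(u)ε(v)=1·0, αω(v)=-10·0, βω(u)=-3·1; sum ≡ 1  ⇒  -1.
(a,b)_∞: sgn(51)=+, sgn(9282)=+, so +1.
(a,b)_47: α=0, u≡8; β=2, v≡46 (mod 47); (8|47)=+1, (46|47)=-1; sign (−1)^0·+1^2·-1^0 = +1.
(a,b)_13: α=2, u≡1; β=3, v≡1 (mod 13); (1|13)=+1, (1|13)=+1; sign (−1)^0·+1^3·+1^2 = +1.
(a,b)_7: α=2, u≡1; β=3, v≡3 (mod 7); (1|7)=+1, (3|7)=-1; sign (−1)^0·+1^3·-1^2 = +1.
(a,b)_5: α=-4, u≡4; β=-2, v≡3 (mod 5); (4|5)=+1, (3|5)=-1; sign (−1)^0·+1^-2·-1^-4 = +1.
(a,b)_11: α=2, u≡6; β=0, v≡5 (mod 11); (6|11)=-1, (5|11)=+1; sign (−1)^0·-1^0·+1^2 = +1.
(a,b)_3: α=3, u≡2; β=5, v≡1 (mod 3); (2|3)=-1, (1|3)=+1; sign (−1)^1·-1^5·+1^3 = +1.
(51, 9282 / ℚ) ramifies at {2, 17}: a division algebra.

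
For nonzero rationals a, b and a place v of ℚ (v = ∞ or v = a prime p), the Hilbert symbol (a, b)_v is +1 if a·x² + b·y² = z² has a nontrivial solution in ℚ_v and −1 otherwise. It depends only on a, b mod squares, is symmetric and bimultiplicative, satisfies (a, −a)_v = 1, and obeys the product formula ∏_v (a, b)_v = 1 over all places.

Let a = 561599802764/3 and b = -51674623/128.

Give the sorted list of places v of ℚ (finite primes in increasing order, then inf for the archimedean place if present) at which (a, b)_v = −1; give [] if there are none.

[7, 11]

(a, b) ≡ (57057, -14) mod (ℚ^×)²; places V = {2, 3, 7, 11, 13, 19, ∞}.
(a,b)_19: α=3, u≡17; β=2, v≡7 (mod 19); (17|19)=+1, (7|19)=+1; sign (−1)^0·+1^2·+1^3 = +1.
(a,b)_∞: sgn(57057)=+, sgn(-14)=−, so +1.
(a,b)_13: α=3, u≡5; β=2, v≡10 (mod 13); (5|13)=-1, (10|13)=+1; sign (−1)^0·-1^2·+1^3 = +1.
(a,b)_3: α=-1, u≡2; β=0, v≡1 (mod 3); (2|3)=-1, (1|3)=+1; sign (−1)^0·-1^0·+1^-1 = +1.
(a,b)_2: α=2, β=-7; u≡1, v≡1 (mod 8); ε(u)ε(v)=0·0, αω(v)=2·0, βω(u)=-7·0; sum ≡ 0  ⇒  +1.
(a,b)_11: α=3, u≡8; β=2, v≡8 (mod 11); (8|11)=-1, (8|11)=-1; sign (−1)^0·-1^2·-1^3 = -1.
(a,b)_7: α=1, u≡6; β=1, v≡3 (mod 7); (6|7)=-1, (3|7)=-1; sign (−1)^1·-1^1·-1^1 = -1.
|Ram(57057, -14)| = 2, even; anisotropic at {7, 11}.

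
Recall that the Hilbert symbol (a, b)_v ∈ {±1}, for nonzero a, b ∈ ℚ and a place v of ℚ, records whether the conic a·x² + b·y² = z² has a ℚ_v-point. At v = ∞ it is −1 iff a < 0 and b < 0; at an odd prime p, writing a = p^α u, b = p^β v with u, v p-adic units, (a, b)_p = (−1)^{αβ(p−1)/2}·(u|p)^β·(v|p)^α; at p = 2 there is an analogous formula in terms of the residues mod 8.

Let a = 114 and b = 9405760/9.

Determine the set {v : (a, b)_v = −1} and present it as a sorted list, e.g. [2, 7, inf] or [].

(a, b) ≡ (114, 146965) mod (ℚ^×)²; places V = {2, 3, 5, 7, 13, 17, 19, ∞}.
(a,b)_7: α=0, u≡2; β=1, v≡1 (mod 7); (2|7)=+1, (1|7)=+1; sign (−1)^0·+1^1·+1^0 = +1.
(a,b)_3: α=1, u≡2; β=-2, v≡1 (mod 3); (2|3)=-1, (1|3)=+1; sign (−1)^0·-1^-2·+1^1 = +1.
(a,b)_19: α=1, u≡6; β=1, v≡10 (mod 19); (6|19)=+1, (10|19)=-1; sign (−1)^1·+1^1·-1^1 = +1.
(a,b)_2: α=1, β=6; u≡1, v≡5 (mod 8); ε(u)ε(v)=0·0, αω(v)=1·1, βω(u)=6·0; sum ≡ 1  ⇒  -1.
(a,b)_∞: sgn(114)=+, sgn(146965)=+, so +1.
(a,b)_17: α=0, u≡12; β=1, v≡13 (mod 17); (12|17)=-1, (13|17)=+1; sign (−1)^0·-1^1·+1^0 = -1.
(a,b)_13: α=0, u≡10; β=1, v≡2 (mod 13); (10|13)=+1, (2|13)=-1; sign (−1)^0·+1^1·-1^0 = +1.
(a,b)_5: α=0, u≡4; β=1, v≡3 (mod 5); (4|5)=+1, (3|5)=-1; sign (−1)^0·+1^1·-1^0 = +1.
Ram(114, 146965) = {2, 17}; no ℚ_2-point on the conic.

[2, 17]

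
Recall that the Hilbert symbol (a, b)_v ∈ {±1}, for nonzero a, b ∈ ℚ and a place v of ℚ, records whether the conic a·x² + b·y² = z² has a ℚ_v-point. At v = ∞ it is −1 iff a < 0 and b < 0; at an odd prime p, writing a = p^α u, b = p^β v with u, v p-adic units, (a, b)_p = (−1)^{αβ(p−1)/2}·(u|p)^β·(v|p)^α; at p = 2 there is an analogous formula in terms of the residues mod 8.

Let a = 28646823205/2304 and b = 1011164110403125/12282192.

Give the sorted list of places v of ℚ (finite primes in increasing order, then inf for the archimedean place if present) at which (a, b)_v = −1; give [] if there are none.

[5, 13]

(a, b) ≡ (98605, 2665) mod (ℚ^×)²; places V = {2, 3, 5, 7, 11, 13, 37, 41, ∞}.
(a,b)_5: α=1, u≡4; β=5, v≡2 (mod 5); (4|5)=+1, (2|5)=-1; sign (−1)^0·+1^5·-1^1 = -1.
(a,b)_∞: sgn(98605)=+, sgn(2665)=+, so +1.
(a,b)_13: α=1, u≡7; β=-1, v≡9 (mod 13); (7|13)=-1, (9|13)=+1; sign (−1)^0·-1^-1·+1^1 = -1.
(a,b)_11: α=2, u≡5; β=0, v≡3 (mod 11); (5|11)=+1, (3|11)=+1; sign (−1)^0·+1^0·+1^2 = +1.
(a,b)_2: α=-8, β=-4; u≡5, v≡1 (mod 8); ε(u)ε(v)=0·0, αω(v)=-8·0, βω(u)=-4·1; sum ≡ 0  ⇒  +1.
(a,b)_41: α=1, u≡19; β=1, v≡6 (mod 41); (19|41)=-1, (6|41)=-1; sign (−1)^0·-1^1·-1^1 = +1.
(a,b)_7: α=4, u≡6; β=8, v≡5 (mod 7); (6|7)=-1, (5|7)=-1; sign (−1)^0·-1^8·-1^4 = +1.
(a,b)_37: α=1, u≡33; β=2, v≡3 (mod 37); (33|37)=+1, (3|37)=+1; sign (−1)^0·+1^2·+1^1 = +1.
(a,b)_3: α=-2, u≡1; β=-10, v≡1 (mod 3); (1|3)=+1, (1|3)=+1; sign (−1)^0·+1^-10·+1^-2 = +1.
|Ram(98605, 2665)| = 2, even; anisotropic at {5, 13}.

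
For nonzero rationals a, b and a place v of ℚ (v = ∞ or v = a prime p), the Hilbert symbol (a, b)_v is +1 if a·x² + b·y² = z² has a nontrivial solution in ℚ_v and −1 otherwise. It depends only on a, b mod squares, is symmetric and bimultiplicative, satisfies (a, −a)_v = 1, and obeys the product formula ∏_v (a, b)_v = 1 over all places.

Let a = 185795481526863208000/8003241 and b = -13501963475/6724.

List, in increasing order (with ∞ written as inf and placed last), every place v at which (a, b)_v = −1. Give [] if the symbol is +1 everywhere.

[13, 17]

(a, b) ≡ (1105, -11) mod (ℚ^×)²; places V = {2, 3, 5, 7, 11, 13, 17, 19, 23, 41, ∞}.
(a,b)_∞: sgn(1105)=+, sgn(-11)=−, so +1.
(a,b)_2: α=6, β=-2; u≡1, v≡5 (mod 8); ε(u)ε(v)=0·0, αω(v)=6·1, βω(u)=-2·0; sum ≡ 0  ⇒  +1.
(a,b)_11: α=4, u≡9; β=3, v≡10 (mod 11); (9|11)=+1, (10|11)=-1; sign (−1)^0·+1^3·-1^4 = +1.
(a,b)_41: α=-2, u≡9; β=-2, v≡7 (mod 41); (9|41)=+1, (7|41)=-1; sign (−1)^0·+1^-2·-1^-2 = +1.
(a,b)_3: α=-2, u≡1; β=0, v≡1 (mod 3); (1|3)=+1, (1|3)=+1; sign (−1)^0·+1^0·+1^-2 = +1.
(a,b)_19: α=2, u≡10; β=0, v≡15 (mod 19); (10|19)=-1, (15|19)=-1; sign (−1)^0·-1^0·-1^2 = +1.
(a,b)_17: α=1, u≡10; β=0, v≡14 (mod 17); (10|17)=-1, (14|17)=-1; sign (−1)^0·-1^0·-1^1 = -1.
(a,b)_7: α=6, u≡6; β=4, v≡6 (mod 7); (6|7)=-1, (6|7)=-1; sign (−1)^0·-1^4·-1^6 = +1.
(a,b)_23: α=-2, u≡18; β=0, v≡8 (mod 23); (18|23)=+1, (8|23)=+1; sign (−1)^0·+1^0·+1^-2 = +1.
(a,b)_13: α=3, u≡2; β=2, v≡2 (mod 13); (2|13)=-1, (2|13)=-1; sign (−1)^0·-1^2·-1^3 = -1.
(a,b)_5: α=3, u≡4; β=2, v≡4 (mod 5); (4|5)=+1, (4|5)=+1; sign (−1)^0·+1^2·+1^3 = +1.
|Ram(1105, -11)| = 2, even; anisotropic at {13, 17}.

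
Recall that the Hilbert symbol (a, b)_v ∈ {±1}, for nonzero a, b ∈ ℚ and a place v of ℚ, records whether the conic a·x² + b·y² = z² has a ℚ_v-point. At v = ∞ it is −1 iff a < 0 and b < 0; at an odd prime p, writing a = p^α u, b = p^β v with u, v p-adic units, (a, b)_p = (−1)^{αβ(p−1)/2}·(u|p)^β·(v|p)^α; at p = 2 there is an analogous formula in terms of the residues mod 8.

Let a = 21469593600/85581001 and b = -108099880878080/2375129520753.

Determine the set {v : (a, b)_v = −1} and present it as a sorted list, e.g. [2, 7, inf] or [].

(a, b) ≡ (91, -15015) mod (ℚ^×)²; places V = {2, 3, 5, 7, 11, 13, 17, 29, ∞}.
(a,b)_7: α=1, u≡5; β=3, v≡1 (mod 7); (5|7)=-1, (1|7)=+1; sign (−1)^1·-1^3·+1^1 = +1.
(a,b)_11: α=-2, u≡5; β=-3, v≡8 (mod 11); (5|11)=+1, (8|11)=-1; sign (−1)^0·+1^-3·-1^-2 = +1.
(a,b)_∞: sgn(91)=+, sgn(-15015)=−, so +1.
(a,b)_17: α=0, u≡3; β=2, v≡2 (mod 17); (3|17)=-1, (2|17)=+1; sign (−1)^0·-1^2·+1^0 = +1.
(a,b)_29: α=-4, u≡22; β=-6, v≡23 (mod 29); (22|29)=+1, (23|29)=+1; sign (−1)^0·+1^-6·+1^-4 = +1.
(a,b)_13: α=1, u≡8; β=1, v≡8 (mod 13); (8|13)=-1, (8|13)=-1; sign (−1)^0·-1^1·-1^1 = +1.
(a,b)_2: α=20, β=24; u≡3, v≡1 (mod 8); ε(u)ε(v)=1·0, αω(v)=20·0, βω(u)=24·1; sum ≡ 0  ⇒  +1.
(a,b)_3: α=2, u≡1; β=-1, v≡2 (mod 3); (1|3)=+1, (2|3)=-1; sign (−1)^0·+1^-1·-1^2 = +1.
(a,b)_5: α=2, u≡4; β=1, v≡3 (mod 5); (4|5)=+1, (3|5)=-1; sign (−1)^0·+1^1·-1^2 = +1.
Every local symbol is +1, so the conic 91·x² + -15015·y² = z² has ℚ_v-points for all v and hence a ℚ-point; (a, b / ℚ) ≅ M_2(ℚ).

[]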